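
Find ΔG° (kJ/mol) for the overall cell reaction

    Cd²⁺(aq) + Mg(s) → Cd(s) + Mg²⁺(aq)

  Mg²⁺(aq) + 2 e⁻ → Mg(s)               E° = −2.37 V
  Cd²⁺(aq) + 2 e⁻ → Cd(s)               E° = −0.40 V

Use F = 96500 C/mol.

In the reaction as written Cd²⁺(aq) is reduced, so the Cd²⁺/Cd couple is the cathode and Mg²⁺/Mg is the anode.
E°cell = −0.40 − (−2.37) = +1.97 V; balancing electrons gives n = 2.
ΔG° = −nFE°cell = −(2)(96500)(+1.97) J/mol = −380 kJ/mol.

−380 kJ/mol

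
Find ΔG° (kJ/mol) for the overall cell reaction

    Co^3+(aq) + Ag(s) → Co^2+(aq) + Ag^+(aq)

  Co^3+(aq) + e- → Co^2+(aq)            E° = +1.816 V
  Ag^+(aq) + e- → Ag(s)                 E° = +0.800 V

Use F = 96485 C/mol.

−98.0 kJ/mol

In the reaction as written Co^3+(aq) is reduced, so the Co³⁺/Co²⁺ couple is the cathode and Ag⁺/Ag is the anode.
E°cell = +1.816 − (+0.800) = +1.016 V; balancing electrons gives n = 1.
ΔG° = −nFE°cell = −(1)(96485)(+1.016) J/mol = −98.0 kJ/mol.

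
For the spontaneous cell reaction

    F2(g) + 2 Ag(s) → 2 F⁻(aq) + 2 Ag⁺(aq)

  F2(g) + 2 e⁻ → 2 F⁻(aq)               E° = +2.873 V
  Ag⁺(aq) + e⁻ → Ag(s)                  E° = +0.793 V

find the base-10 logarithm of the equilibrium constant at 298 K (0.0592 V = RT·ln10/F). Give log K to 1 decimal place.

The F₂/F⁻ couple is reduced (cathode); E°cell = +2.873 − (+0.793) = +2.080 V with n = 2.
At equilibrium E = 0, so log K = nE°cell / 0.0592 = (2)(+2.080) / 0.0592 = 70.3.

log K = 70.3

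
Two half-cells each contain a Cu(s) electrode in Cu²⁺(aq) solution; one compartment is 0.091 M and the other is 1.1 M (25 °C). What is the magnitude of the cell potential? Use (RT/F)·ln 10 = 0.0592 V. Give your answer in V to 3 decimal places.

For a concentration cell E°cell = 0, since both electrodes use the same couple.
The compartment with the higher Cu²⁺(aq) concentration (1.1 M) acts as the cathode; ions are reduced there and produced at the dilute (0.091 M) anode.
With n = 2, Ecell = −(0.0592/2)·log([dilute]/[conc]) = −(0.0592/2)·log(0.091/1.1) = +0.032 V.

0.032 V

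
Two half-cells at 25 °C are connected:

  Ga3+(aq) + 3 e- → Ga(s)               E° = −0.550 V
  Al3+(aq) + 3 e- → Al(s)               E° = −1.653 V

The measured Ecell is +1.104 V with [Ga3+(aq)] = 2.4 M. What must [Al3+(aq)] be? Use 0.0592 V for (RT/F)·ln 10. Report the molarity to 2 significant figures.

With Ga³⁺/Ga at the cathode and Al³⁺/Al at the anode, E°cell = −0.550 − (−1.653) = +1.103 V (n = 3).
Since E = E° − (0.0592/n)·log Q, log Q = n(E° − E)/0.0592 = −0.051.
The balanced reaction is Ga3+(aq) + Al(s) → Ga(s) + Al3+(aq), so Q = [Al3+(aq)] / [Ga3+(aq)].
Substituting the known concentrations and solving, log [Al3+(aq)] = 0.329 and [Al3+(aq)] = 2.1 M.

2.1 M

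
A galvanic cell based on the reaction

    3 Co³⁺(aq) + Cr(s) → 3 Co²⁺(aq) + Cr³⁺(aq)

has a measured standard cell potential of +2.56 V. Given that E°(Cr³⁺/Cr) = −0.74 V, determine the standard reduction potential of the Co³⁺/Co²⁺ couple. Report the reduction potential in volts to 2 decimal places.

In the reaction as written the Co³⁺/Co²⁺ couple is reduced (cathode) and Cr³⁺/Cr is oxidized (anode), so E°cell = E°(Co³⁺/Co²⁺) − E°(Cr³⁺/Cr).
E°(Co³⁺/Co²⁺) = E°cell + E°(anode) = +2.56 + (−0.74) = +1.82 V.

+1.82 V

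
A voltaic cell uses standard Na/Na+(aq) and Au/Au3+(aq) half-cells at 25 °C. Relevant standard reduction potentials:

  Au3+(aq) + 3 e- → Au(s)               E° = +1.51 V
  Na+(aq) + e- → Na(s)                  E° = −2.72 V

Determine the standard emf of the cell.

Of the two couples in this cell, the one with the more positive reduction potential is reduced at the cathode: here that is Au³⁺/Au (+1.51 V); Na⁺/Na (−2.72 V) is the anode.
E°cell = E°(cathode) − E°(anode) = +1.51 − (−2.72) = +4.23 V.

+4.23 V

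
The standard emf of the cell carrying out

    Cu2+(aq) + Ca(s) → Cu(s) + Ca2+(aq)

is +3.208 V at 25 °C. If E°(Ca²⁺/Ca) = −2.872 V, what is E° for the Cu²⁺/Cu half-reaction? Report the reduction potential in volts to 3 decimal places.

+0.336 V

In the reaction as written the Cu²⁺/Cu couple is reduced (cathode) and Ca²⁺/Ca is oxidized (anode), so E°cell = E°(Cu²⁺/Cu) − E°(Ca²⁺/Ca).
E°(Cu²⁺/Cu) = E°cell + E°(anode) = +3.208 + (−2.872) = +0.336 V.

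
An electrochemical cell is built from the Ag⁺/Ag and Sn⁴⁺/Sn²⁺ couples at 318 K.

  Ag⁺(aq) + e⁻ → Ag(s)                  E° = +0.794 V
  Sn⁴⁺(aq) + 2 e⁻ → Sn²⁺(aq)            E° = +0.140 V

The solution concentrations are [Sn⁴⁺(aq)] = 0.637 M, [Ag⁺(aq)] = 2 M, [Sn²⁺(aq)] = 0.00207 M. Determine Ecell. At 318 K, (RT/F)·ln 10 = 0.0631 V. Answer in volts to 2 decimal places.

Since E°(Ag⁺/Ag) > E°(Sn⁴⁺/Sn²⁺), Ag⁺/Ag serves as the cathode.
E°cell = +0.794 − (+0.140) = +0.654 V, with n = 2 electrons transferred.
For the overall reaction 2 Ag⁺(aq) + Sn²⁺(aq) → 2 Ag(s) + Sn⁴⁺(aq), Q = [Sn⁴⁺(aq)] / ([Ag⁺(aq)]^2·[Sn²⁺(aq)]) = 76.9, giving log Q = 1.886.
Applying E = E° − (RT ln10/nF)·log Q gives +0.654 − (0.0631/2)(1.886) = +0.59 V.

+0.59 V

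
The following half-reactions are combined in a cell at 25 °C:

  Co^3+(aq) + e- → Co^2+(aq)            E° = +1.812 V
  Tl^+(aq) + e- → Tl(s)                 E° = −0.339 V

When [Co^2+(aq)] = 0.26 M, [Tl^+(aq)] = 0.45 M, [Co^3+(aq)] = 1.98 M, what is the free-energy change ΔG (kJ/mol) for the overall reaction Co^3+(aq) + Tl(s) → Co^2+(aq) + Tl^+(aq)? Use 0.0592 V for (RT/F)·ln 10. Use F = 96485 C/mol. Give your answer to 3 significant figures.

−215 kJ/mol

E°cell = +1.812 − (−0.339) = +2.151 V; the balanced reaction transfers n = 1 electron.
Here Q = ([Co^2+(aq)]·[Tl^+(aq)]) / [Co^3+(aq)] = 0.0591 (log Q = −1.228), giving E = +2.151 − (0.0592/1)·(−1.228) = +2.2237 V.
Then ΔG = −nFE = −1 × 96485 × +2.2237 J/mol = −215 kJ/mol.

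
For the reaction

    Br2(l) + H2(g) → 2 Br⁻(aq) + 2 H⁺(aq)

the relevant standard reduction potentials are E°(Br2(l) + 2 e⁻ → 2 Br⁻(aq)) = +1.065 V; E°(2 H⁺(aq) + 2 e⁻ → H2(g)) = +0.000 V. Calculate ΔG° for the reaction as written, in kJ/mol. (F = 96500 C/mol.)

In the reaction as written Br2(l) is reduced, so the Br₂/Br⁻ couple is the cathode and 2H⁺/H₂ is the anode.
E°cell = +1.065 − (+0.000) = +1.065 V; balancing electrons gives n = 2.
ΔG° = −nFE°cell = −(2)(96500)(+1.065) J/mol = −206 kJ/mol.

−206 kJ/mol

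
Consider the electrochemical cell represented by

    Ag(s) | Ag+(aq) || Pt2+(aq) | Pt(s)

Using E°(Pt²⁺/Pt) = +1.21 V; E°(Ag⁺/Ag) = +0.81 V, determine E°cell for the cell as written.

By convention the left-hand electrode in cell notation is the anode (oxidation) and the right-hand electrode is the cathode (reduction).
E°cell = E°(right) − E°(left) = +1.21 − (+0.81) = +0.40 V.

+0.40 V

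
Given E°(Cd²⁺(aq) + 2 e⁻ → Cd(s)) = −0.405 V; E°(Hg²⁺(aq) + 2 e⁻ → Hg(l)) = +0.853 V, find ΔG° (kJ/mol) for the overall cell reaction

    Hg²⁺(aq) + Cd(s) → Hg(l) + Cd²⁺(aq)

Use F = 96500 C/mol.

−243 kJ/mol

In the reaction as written Hg²⁺(aq) is reduced, so the Hg²⁺/Hg couple is the cathode and Cd²⁺/Cd is the anode.
E°cell = +0.853 − (−0.405) = +1.258 V; balancing electrons gives n = 2.
ΔG° = −nFE°cell = −(2)(96500)(+1.258) J/mol = −243 kJ/mol.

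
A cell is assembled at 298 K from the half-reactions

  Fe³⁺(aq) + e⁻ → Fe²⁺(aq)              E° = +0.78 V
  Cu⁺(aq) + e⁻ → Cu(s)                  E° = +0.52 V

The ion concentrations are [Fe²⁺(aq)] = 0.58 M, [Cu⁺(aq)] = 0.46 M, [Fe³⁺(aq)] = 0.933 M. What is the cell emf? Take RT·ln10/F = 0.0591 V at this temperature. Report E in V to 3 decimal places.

The Fe³⁺/Fe²⁺ couple has the more positive E°, so it is the cathode; Cu⁺/Cu is the anode.
E°cell = E°cat − E°an = +0.78 − (+0.52) = +0.26 V; n = 1.
The balanced reaction is Fe³⁺(aq) + Cu(s) → Fe²⁺(aq) + Cu⁺(aq), so Q = ([Fe²⁺(aq)]·[Cu⁺(aq)]) / [Fe³⁺(aq)] = 0.286 and log Q = −0.544.
E = E° − (0.0591/n)·log Q = +0.26 − (0.0591/1)(−0.544) = +0.292 V.

+0.292 V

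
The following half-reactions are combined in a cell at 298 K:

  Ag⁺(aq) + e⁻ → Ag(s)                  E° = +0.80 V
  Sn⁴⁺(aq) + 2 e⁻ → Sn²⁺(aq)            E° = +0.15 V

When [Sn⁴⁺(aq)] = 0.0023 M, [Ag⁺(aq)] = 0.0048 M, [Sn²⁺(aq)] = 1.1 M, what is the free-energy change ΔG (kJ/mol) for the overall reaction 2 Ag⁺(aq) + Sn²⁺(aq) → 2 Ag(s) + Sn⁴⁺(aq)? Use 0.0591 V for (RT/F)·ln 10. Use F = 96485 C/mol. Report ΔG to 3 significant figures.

With Ag⁺/Ag reduced at the cathode, E°cell = +0.80 − (+0.15) = +0.65 V and n = 2.
Here Q = [Sn⁴⁺(aq)] / ([Ag⁺(aq)]^2·[Sn²⁺(aq)]) = 90.8 (log Q = 1.958), giving E = +0.65 − (0.0591/2)·(1.958) = +0.5921 V.
Then ΔG = −nFE = −2 × 96485 × +0.5921 J/mol = −114 kJ/mol.

−114 kJ/mol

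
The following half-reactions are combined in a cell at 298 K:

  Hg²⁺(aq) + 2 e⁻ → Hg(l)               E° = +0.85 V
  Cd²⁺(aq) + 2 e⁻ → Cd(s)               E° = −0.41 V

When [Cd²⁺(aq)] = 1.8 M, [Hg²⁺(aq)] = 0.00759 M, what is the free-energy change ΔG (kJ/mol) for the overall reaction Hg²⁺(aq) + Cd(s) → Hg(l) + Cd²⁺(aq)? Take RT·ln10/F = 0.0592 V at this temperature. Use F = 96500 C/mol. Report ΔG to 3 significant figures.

E°cell = +0.85 − (−0.41) = +1.26 V; the balanced reaction transfers n = 2 electrons.
Q = [Cd²⁺(aq)] / [Hg²⁺(aq)] = 237, so log Q = 2.375 and E = +1.26 − (0.0592/2)(2.375) = +1.1897 V.
ΔG = −nFE = −(2)(96500)(+1.1897) J/mol = −230 kJ/mol.

−230 kJ/mol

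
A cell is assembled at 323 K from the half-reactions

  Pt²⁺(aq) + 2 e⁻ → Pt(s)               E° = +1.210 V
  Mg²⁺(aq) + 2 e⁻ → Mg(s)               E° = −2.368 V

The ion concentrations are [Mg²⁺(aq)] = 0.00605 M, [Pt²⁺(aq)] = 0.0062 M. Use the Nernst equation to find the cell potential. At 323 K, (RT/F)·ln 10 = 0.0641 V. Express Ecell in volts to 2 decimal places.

Since E°(Pt²⁺/Pt) > E°(Mg²⁺/Mg), Pt²⁺/Pt serves as the cathode.
The standard potential is +1.210 − (−2.368) = +3.578 V and the balanced reaction transfers n = 2 electrons.
For the overall reaction Pt²⁺(aq) + Mg(s) → Pt(s) + Mg²⁺(aq), Q = [Mg²⁺(aq)] / [Pt²⁺(aq)] = 0.976, giving log Q = −0.011.
Applying E = E° − (RT ln10/nF)·log Q gives +3.578 − (0.0641/2)(−0.011) = +3.58 V.

+3.58 V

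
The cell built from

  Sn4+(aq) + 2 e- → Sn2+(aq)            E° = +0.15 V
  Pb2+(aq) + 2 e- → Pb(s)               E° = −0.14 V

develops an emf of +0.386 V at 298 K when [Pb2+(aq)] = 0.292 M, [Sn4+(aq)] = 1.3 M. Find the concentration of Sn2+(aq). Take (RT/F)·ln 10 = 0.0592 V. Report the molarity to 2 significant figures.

Sn⁴⁺/Sn²⁺ is the cathode (higher E°); E°cell = +0.15 − (−0.14) = +0.29 V with n = 2.
Rearranging E = E° − (0.0592/n)·log Q gives log Q = 2(+0.29 − (+0.386))/0.0592 = −3.243.
For Sn4+(aq) + Pb(s) → Sn2+(aq) + Pb2+(aq), the reaction quotient is Q = ([Sn2+(aq)]·[Pb2+(aq)]) / [Sn4+(aq)].
Substituting the known concentrations and solving, log [Sn2+(aq)] = −2.594 and [Sn2+(aq)] = 0.0025 M.

0.0025 M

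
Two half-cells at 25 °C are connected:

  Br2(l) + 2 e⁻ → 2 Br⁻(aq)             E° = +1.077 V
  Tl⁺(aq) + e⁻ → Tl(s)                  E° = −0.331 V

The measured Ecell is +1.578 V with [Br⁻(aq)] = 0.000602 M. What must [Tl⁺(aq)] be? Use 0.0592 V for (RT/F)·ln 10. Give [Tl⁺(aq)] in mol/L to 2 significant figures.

Br₂/Br⁻ is the cathode (higher E°); E°cell = +1.077 − (−0.331) = +1.408 V with n = 2.
Rearranging E = E° − (0.0592/n)·log Q gives log Q = 2(+1.408 − (+1.578))/0.0592 = −5.743.
Balancing electrons gives Br2(l) + 2 Tl(s) → 2 Br⁻(aq) + 2 Tl⁺(aq); thus Q = [Br⁻(aq)]^2·[Tl⁺(aq)]^2.
Solving for the unknown gives log [Tl⁺(aq)] = 0.349, so [Tl⁺(aq)] ≈ 2.2 M.

2.2 M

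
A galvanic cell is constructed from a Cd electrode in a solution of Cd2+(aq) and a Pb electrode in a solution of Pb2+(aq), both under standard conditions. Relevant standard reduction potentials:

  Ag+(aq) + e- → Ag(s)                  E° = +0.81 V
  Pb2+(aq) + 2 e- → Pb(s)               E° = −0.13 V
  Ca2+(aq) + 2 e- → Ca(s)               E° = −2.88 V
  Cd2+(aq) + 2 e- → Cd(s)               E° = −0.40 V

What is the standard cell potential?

The Pb²⁺/Pb couple has the higher E°, so Pb ion is reduced (cathode) and Cd is oxidized (anode).
E°cell = E°(cathode) − E°(anode) = −0.13 − (−0.40) = +0.27 V.

+0.27 V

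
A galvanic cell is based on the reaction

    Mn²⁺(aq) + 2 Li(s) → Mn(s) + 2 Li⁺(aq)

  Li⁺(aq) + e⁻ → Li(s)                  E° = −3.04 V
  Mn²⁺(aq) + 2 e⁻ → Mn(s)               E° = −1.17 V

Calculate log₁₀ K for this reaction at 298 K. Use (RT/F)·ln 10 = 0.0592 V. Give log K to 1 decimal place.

log K = 63.2

The Mn²⁺/Mn couple is reduced (cathode); E°cell = −1.17 − (−3.04) = +1.87 V with n = 2.
At equilibrium E = 0, so log K = nE°cell / 0.0592 = (2)(+1.87) / 0.0592 = 63.2.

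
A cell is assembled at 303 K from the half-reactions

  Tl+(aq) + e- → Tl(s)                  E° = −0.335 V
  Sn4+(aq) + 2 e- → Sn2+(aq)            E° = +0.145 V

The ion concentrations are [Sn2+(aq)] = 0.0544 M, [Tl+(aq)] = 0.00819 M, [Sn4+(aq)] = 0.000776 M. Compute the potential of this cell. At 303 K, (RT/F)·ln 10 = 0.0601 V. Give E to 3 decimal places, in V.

Since E°(Sn⁴⁺/Sn²⁺) > E°(Tl⁺/Tl), Sn⁴⁺/Sn²⁺ serves as the cathode.
The standard potential is +0.145 − (−0.335) = +0.480 V and the balanced reaction transfers n = 2 electrons.
The balanced reaction is Sn4+(aq) + 2 Tl(s) → Sn2+(aq) + 2 Tl+(aq), so Q = ([Sn2+(aq)]·[Tl+(aq)]^2) / [Sn4+(aq)] = 0.0047 and log Q = −2.328.
By the Nernst equation, E = +0.480 − (0.0601/2)·(−2.328) = +0.550 V.

+0.550 V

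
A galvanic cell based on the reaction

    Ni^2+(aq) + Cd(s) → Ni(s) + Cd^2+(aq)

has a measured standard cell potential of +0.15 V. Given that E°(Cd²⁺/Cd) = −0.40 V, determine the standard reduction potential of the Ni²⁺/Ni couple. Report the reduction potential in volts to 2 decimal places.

−0.25 V

In the reaction as written the Ni²⁺/Ni couple is reduced (cathode) and Cd²⁺/Cd is oxidized (anode), so E°cell = E°(Ni²⁺/Ni) − E°(Cd²⁺/Cd).
E°(Ni²⁺/Ni) = E°cell + E°(anode) = +0.15 + (−0.40) = −0.25 V.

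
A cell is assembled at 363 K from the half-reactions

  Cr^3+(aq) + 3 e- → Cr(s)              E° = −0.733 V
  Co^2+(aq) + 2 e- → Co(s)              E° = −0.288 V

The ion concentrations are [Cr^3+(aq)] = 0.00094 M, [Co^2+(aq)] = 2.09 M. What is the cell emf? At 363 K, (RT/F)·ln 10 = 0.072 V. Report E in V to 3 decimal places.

+0.529 V

Since E°(Co²⁺/Co) > E°(Cr³⁺/Cr), Co²⁺/Co serves as the cathode.
E°cell = −0.288 − (−0.733) = +0.445 V, with n = 6 electrons transferred.
The balanced reaction is 3 Co^2+(aq) + 2 Cr(s) → 3 Co(s) + 2 Cr^3+(aq), so Q = [Cr^3+(aq)]^2 / [Co^2+(aq)]^3 = 9.68×10^−8 and log Q = −7.014.
E = E° − (0.072/n)·log Q = +0.445 − (0.072/6)(−7.014) = +0.529 V.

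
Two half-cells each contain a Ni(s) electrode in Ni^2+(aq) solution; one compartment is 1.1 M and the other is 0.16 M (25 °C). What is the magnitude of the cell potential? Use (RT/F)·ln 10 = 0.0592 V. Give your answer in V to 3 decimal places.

For a concentration cell E°cell = 0, since both electrodes use the same couple.
The compartment with the higher Ni^2+(aq) concentration (1.1 M) acts as the cathode; ions are reduced there and produced at the dilute (0.16 M) anode.
With n = 2, Ecell = −(0.0592/2)·log([dilute]/[conc]) = −(0.0592/2)·log(0.16/1.1) = +0.025 V.

0.025 V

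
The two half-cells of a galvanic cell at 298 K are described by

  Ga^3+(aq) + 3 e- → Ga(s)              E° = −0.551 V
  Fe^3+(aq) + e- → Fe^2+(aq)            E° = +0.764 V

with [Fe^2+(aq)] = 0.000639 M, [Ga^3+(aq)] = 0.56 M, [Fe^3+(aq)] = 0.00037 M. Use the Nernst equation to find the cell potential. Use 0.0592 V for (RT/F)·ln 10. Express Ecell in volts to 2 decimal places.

The Fe³⁺/Fe²⁺ couple has the more positive E°, so it is the cathode; Ga³⁺/Ga is the anode.
E°cell = E°cat − E°an = +0.764 − (−0.551) = +1.315 V; n = 3.
For the overall reaction 3 Fe^3+(aq) + Ga(s) → 3 Fe^2+(aq) + Ga^3+(aq), Q = ([Fe^2+(aq)]^3·[Ga^3+(aq)]) / [Fe^3+(aq)]^3 = 2.88, giving log Q = 0.460.
Applying E = E° − (RT ln10/nF)·log Q gives +1.315 − (0.0592/3)(0.460) = +1.31 V.

+1.31 V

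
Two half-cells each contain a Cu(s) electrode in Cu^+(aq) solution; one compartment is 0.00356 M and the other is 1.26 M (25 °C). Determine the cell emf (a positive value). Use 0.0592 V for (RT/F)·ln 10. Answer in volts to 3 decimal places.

For a concentration cell E°cell = 0, since both electrodes use the same couple.
The compartment with the higher Cu^+(aq) concentration (1.26 M) acts as the cathode; ions are reduced there and produced at the dilute (0.00356 M) anode.
With n = 1, Ecell = −(0.0592/1)·log([dilute]/[conc]) = −(0.0592/1)·log(0.00356/1.26) = +0.151 V.

0.151 V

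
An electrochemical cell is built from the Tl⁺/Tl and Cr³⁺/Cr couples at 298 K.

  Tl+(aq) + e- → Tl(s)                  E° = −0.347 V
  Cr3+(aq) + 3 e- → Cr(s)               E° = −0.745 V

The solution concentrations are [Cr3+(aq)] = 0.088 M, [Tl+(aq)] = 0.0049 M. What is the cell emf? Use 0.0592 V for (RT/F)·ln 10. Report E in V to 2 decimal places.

The Tl⁺/Tl couple has the more positive E°, so it is the cathode; Cr³⁺/Cr is the anode.
E°cell = −0.347 − (−0.745) = +0.398 V, with n = 3 electrons transferred.
Balancing gives 3 Tl+(aq) + Cr(s) → 3 Tl(s) + Cr3+(aq); hence Q = [Cr3+(aq)] / [Tl+(aq)]^3 = 7.48×10^5 (log Q = 5.874).
By the Nernst equation, E = +0.398 − (0.0592/3)·(5.874) = +0.28 V.

+0.28 V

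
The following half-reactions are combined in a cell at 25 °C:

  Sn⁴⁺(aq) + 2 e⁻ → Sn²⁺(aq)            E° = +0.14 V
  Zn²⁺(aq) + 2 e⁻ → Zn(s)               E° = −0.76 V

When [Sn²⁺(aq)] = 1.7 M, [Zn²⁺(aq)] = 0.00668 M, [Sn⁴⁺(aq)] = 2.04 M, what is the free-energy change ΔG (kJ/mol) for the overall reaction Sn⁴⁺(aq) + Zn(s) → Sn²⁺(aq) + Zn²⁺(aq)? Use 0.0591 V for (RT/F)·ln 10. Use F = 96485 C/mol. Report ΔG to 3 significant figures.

With Sn⁴⁺/Sn²⁺ reduced at the cathode, E°cell = +0.14 − (−0.76) = +0.90 V and n = 2.
Q = ([Sn²⁺(aq)]·[Zn²⁺(aq)]) / [Sn⁴⁺(aq)] = 0.00557, so log Q = −2.254 and E = +0.90 − (0.0591/2)(−2.254) = +0.9666 V.
Then ΔG = −nFE = −2 × 96485 × +0.9666 J/mol = −187 kJ/mol.

−187 kJ/mol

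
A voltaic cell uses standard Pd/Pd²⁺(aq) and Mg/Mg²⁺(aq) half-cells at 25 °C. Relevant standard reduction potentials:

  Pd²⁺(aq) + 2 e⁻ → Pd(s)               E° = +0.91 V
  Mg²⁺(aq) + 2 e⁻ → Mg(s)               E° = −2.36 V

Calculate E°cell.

Of the two couples in this cell, the one with the more positive reduction potential is reduced at the cathode: here that is Pd²⁺/Pd (+0.91 V); Mg²⁺/Mg (−2.36 V) is the anode.
E°cell = E°(cathode) − E°(anode) = +0.91 − (−2.36) = +3.27 V.

+3.27 V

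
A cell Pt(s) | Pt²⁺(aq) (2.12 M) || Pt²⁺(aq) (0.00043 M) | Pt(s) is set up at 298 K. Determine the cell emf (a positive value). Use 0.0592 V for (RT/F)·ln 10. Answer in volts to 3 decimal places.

For a concentration cell E°cell = 0, since both electrodes use the same couple.
The compartment with the higher Pt²⁺(aq) concentration (2.12 M) acts as the cathode; ions are reduced there and produced at the dilute (0.00043 M) anode.
With n = 2, Ecell = −(0.0592/2)·log([dilute]/[conc]) = −(0.0592/2)·log(0.00043/2.12) = +0.109 V.

0.109 V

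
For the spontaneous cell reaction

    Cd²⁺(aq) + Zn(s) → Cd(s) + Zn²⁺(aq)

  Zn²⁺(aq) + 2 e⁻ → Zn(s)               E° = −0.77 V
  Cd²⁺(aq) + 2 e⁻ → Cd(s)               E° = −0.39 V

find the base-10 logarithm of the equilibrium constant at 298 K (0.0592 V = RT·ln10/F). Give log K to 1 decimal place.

log K = 12.8

The Cd²⁺/Cd couple is reduced (cathode); E°cell = −0.39 − (−0.77) = +0.38 V with n = 2.
At equilibrium E = 0, so log K = nE°cell / 0.0592 = (2)(+0.38) / 0.0592 = 12.8.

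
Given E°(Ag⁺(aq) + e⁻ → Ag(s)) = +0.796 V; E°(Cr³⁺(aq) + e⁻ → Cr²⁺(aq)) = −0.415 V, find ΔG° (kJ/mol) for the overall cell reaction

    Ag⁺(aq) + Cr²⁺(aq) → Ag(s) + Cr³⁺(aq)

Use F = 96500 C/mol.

−117 kJ/mol

In the reaction as written Ag⁺(aq) is reduced, so the Ag⁺/Ag couple is the cathode and Cr³⁺/Cr²⁺ is the anode.
E°cell = +0.796 − (−0.415) = +1.211 V; balancing electrons gives n = 1.
ΔG° = −nFE°cell = −(1)(96500)(+1.211) J/mol = −117 kJ/mol.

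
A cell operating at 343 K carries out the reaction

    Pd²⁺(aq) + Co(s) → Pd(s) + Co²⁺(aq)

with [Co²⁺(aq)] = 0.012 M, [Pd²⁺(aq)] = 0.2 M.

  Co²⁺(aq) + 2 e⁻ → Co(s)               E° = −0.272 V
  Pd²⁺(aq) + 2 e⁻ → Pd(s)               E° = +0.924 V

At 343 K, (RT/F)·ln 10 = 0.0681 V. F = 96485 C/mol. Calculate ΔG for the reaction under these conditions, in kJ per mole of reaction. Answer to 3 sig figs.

−239 kJ/mol

With Pd²⁺/Pd reduced at the cathode, E°cell = +0.924 − (−0.272) = +1.196 V and n = 2.
The reaction quotient is [Co²⁺(aq)] / [Pd²⁺(aq)] = 0.06; by Nernst, E = +1.196 − (0.0681/2)(−1.222) = +1.2376 V.
Then ΔG = −nFE = −2 × 96485 × +1.2376 J/mol = −239 kJ/mol.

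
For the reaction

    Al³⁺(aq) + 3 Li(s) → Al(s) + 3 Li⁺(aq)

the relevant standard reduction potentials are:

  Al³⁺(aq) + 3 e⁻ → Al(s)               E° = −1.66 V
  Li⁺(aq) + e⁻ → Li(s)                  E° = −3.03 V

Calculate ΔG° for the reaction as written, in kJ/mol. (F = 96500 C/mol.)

−397 kJ/mol

In the reaction as written Al³⁺(aq) is reduced, so the Al³⁺/Al couple is the cathode and Li⁺/Li is the anode.
E°cell = −1.66 − (−3.03) = +1.37 V; balancing electrons gives n = 3.
ΔG° = −nFE°cell = −(3)(96500)(+1.37) J/mol = −397 kJ/mol.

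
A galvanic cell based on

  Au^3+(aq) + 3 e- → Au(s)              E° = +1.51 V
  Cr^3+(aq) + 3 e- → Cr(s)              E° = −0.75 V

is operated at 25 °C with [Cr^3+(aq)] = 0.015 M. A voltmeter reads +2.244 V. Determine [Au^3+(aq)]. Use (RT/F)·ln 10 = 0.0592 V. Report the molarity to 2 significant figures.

0.0023 M

The Au³⁺/Au couple has the larger reduction potential, so it is the cathode: E°cell = +1.51 − (−0.75) = +2.26 V and n = 3.
From the Nernst equation, log Q = n(E° − E)/0.0592 = 3·(+2.26 − (+2.244))/0.0592 = 0.811.
For Au^3+(aq) + Cr(s) → Au(s) + Cr^3+(aq), the reaction quotient is Q = [Cr^3+(aq)] / [Au^3+(aq)].
Isolating [Au^3+(aq)] in Q = 10^{0.811} yields log [Au^3+(aq)] = −2.635, i.e. 0.0023 M.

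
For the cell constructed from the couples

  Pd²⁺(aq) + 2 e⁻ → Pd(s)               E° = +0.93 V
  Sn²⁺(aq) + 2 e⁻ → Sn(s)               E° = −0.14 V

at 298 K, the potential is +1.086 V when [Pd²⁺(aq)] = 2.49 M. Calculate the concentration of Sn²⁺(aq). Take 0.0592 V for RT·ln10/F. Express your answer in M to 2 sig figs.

The Pd²⁺/Pd couple has the larger reduction potential, so it is the cathode: E°cell = +0.93 − (−0.14) = +1.07 V and n = 2.
Rearranging E = E° − (0.0592/n)·log Q gives log Q = 2(+1.07 − (+1.086))/0.0592 = −0.541.
Balancing electrons gives Pd²⁺(aq) + Sn(s) → Pd(s) + Sn²⁺(aq); thus Q = [Sn²⁺(aq)] / [Pd²⁺(aq)].
Solving for the unknown gives log [Sn²⁺(aq)] = −0.145, so [Sn²⁺(aq)] ≈ 0.72 M.

0.72 M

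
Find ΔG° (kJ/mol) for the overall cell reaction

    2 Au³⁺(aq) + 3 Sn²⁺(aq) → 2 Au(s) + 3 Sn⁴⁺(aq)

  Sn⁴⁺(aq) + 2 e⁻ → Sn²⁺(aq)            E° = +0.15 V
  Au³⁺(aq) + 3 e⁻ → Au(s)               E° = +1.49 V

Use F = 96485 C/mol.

−776 kJ/mol

In the reaction as written Au³⁺(aq) is reduced, so the Au³⁺/Au couple is the cathode and Sn⁴⁺/Sn²⁺ is the anode.
E°cell = +1.49 − (+0.15) = +1.34 V; balancing electrons gives n = 6.
ΔG° = −nFE°cell = −(6)(96485)(+1.34) J/mol = −776 kJ/mol.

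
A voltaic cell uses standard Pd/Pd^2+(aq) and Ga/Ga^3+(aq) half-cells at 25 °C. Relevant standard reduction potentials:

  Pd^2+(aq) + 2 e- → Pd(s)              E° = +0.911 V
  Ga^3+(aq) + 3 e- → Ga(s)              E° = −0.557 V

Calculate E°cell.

+1.468 V

Of the two couples in this cell, the one with the more positive reduction potential is reduced at the cathode: here that is Pd²⁺/Pd (+0.911 V); Ga³⁺/Ga (−0.557 V) is the anode.
E°cell = E°(cathode) − E°(anode) = +0.911 − (−0.557) = +1.468 V.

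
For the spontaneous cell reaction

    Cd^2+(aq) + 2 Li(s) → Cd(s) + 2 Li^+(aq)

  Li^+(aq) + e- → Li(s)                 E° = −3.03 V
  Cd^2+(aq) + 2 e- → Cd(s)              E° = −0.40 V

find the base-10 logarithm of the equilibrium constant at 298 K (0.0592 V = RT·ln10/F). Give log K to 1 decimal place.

log K = 88.9

The Cd²⁺/Cd couple is reduced (cathode); E°cell = −0.40 − (−3.03) = +2.63 V with n = 2.
At equilibrium E = 0, so log K = nE°cell / 0.0592 = (2)(+2.63) / 0.0592 = 88.9.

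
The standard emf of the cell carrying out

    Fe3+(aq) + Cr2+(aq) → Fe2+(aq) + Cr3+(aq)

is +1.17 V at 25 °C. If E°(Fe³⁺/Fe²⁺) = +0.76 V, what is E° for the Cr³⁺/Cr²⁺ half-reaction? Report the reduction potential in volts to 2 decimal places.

−0.41 V

In the reaction as written the Fe³⁺/Fe²⁺ couple is reduced (cathode) and Cr³⁺/Cr²⁺ is oxidized (anode), so E°cell = E°(Fe³⁺/Fe²⁺) − E°(Cr³⁺/Cr²⁺).
E°(Cr³⁺/Cr²⁺) = E°(cathode) − E°cell = +0.76 − (+1.17) = −0.41 V.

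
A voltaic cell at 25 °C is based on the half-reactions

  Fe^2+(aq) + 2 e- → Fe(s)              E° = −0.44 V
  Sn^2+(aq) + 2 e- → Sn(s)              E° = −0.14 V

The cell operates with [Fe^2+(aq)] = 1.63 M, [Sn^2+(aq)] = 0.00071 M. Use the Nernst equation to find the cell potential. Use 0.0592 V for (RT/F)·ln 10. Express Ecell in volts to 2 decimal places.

+0.20 V

Since E°(Sn²⁺/Sn) > E°(Fe²⁺/Fe), Sn²⁺/Sn serves as the cathode.
E°cell = −0.14 − (−0.44) = +0.30 V, with n = 2 electrons transferred.
The balanced reaction is Sn^2+(aq) + Fe(s) → Sn(s) + Fe^2+(aq), so Q = [Fe^2+(aq)] / [Sn^2+(aq)] = 2.3×10^3 and log Q = 3.361.
By the Nernst equation, E = +0.30 − (0.0592/2)·(3.361) = +0.20 V.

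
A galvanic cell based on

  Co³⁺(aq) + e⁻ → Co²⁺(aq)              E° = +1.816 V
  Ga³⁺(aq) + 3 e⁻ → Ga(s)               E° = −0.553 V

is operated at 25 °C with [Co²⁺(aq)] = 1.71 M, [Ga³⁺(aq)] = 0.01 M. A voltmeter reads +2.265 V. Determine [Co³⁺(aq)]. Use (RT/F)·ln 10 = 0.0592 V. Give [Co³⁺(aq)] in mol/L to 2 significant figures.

0.0065 M

The Co³⁺/Co²⁺ couple has the larger reduction potential, so it is the cathode: E°cell = +1.816 − (−0.553) = +2.369 V and n = 3.
Rearranging E = E° − (0.0592/n)·log Q gives log Q = 3(+2.369 − (+2.265))/0.0592 = 5.270.
The balanced reaction is 3 Co³⁺(aq) + Ga(s) → 3 Co²⁺(aq) + Ga³⁺(aq), so Q = ([Co²⁺(aq)]^3·[Ga³⁺(aq)]) / [Co³⁺(aq)]^3.
Isolating [Co³⁺(aq)] in Q = 10^{5.270} yields log [Co³⁺(aq)] = −2.190, i.e. 0.0065 M.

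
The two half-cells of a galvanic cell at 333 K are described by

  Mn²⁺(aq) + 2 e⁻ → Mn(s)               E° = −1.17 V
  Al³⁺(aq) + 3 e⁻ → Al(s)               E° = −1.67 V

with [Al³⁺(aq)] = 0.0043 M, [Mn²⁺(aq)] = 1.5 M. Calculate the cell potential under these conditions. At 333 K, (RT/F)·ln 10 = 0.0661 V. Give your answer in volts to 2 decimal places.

The Mn²⁺/Mn couple has the more positive E°, so it is the cathode; Al³⁺/Al is the anode.
The standard potential is −1.17 − (−1.67) = +0.50 V and the balanced reaction transfers n = 6 electrons.
Balancing gives 3 Mn²⁺(aq) + 2 Al(s) → 3 Mn(s) + 2 Al³⁺(aq); hence Q = [Al³⁺(aq)]^2 / [Mn²⁺(aq)]^3 = 5.48×10^−6 (log Q = −5.261).
By the Nernst equation, E = +0.50 − (0.0661/6)·(−5.261) = +0.56 V.

+0.56 V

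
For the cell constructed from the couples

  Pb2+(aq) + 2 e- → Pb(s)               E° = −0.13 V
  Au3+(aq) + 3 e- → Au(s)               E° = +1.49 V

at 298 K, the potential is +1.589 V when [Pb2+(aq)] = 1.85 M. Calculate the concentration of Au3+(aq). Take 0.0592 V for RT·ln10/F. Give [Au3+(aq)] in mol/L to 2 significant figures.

0.068 M

With Au³⁺/Au at the cathode and Pb²⁺/Pb at the anode, E°cell = +1.49 − (−0.13) = +1.62 V (n = 6).
Since E = E° − (0.0592/n)·log Q, log Q = n(E° − E)/0.0592 = 3.142.
The balanced reaction is 2 Au3+(aq) + 3 Pb(s) → 2 Au(s) + 3 Pb2+(aq), so Q = [Pb2+(aq)]^3 / [Au3+(aq)]^2.
Isolating [Au3+(aq)] in Q = 10^{3.142} yields log [Au3+(aq)] = −1.170, i.e. 0.068 M.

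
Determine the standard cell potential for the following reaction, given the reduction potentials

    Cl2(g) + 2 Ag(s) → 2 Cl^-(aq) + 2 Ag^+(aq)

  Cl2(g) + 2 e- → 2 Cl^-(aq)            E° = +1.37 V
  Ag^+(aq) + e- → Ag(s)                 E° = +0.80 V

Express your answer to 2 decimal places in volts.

In the reaction as written, Cl2(g) is reduced (cathode) and Ag^+(aq) is produced by oxidation at the anode.
E°cell = E°(cathode) − E°(anode) = +1.37 − (+0.80) = +0.57 V.

+0.57 V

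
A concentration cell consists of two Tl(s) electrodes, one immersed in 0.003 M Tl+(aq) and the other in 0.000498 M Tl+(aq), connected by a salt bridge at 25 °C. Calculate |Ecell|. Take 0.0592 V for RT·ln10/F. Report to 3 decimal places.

For a concentration cell E°cell = 0, since both electrodes use the same couple.
The compartment with the higher Tl+(aq) concentration (0.003 M) acts as the cathode; ions are reduced there and produced at the dilute (0.000498 M) anode.
With n = 1, Ecell = −(0.0592/1)·log([dilute]/[conc]) = −(0.0592/1)·log(0.000498/0.003) = +0.046 V.

0.046 V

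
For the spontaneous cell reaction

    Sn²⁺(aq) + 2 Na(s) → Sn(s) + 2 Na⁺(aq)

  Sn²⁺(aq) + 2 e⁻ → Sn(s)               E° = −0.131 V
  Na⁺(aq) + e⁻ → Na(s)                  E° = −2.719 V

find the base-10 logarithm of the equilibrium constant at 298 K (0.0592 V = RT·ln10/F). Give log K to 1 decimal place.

The Sn²⁺/Sn couple is reduced (cathode); E°cell = −0.131 − (−2.719) = +2.588 V with n = 2.
At equilibrium E = 0, so log K = nE°cell / 0.0592 = (2)(+2.588) / 0.0592 = 87.4.

log K = 87.4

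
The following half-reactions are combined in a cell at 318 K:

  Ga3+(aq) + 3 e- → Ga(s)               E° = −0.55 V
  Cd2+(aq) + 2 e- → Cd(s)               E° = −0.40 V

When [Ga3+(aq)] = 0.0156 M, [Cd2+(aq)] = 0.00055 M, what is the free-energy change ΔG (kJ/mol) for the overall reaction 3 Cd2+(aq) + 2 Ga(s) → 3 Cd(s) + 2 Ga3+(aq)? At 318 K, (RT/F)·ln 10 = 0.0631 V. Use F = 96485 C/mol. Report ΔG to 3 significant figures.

−49.3 kJ/mol

The standard cell potential is −0.40 − (−0.55) = +0.15 V, with n = 6 electrons in the balanced equation.
Q = [Ga3+(aq)]^2 / [Cd2+(aq)]^3 = 1.46×10^6, so log Q = 6.165 and E = +0.15 − (0.0631/6)(6.165) = +0.0852 V.
Finally ΔG = −nFE = −(6)(96485 C/mol)(+0.0852 V) = −49.3 kJ/mol.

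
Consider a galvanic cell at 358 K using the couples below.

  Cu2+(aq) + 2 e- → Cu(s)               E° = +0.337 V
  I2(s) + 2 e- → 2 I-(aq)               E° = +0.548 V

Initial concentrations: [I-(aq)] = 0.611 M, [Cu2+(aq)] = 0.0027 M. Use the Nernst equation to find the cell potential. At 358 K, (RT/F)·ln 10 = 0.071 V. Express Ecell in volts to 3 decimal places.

Since E°(I₂/I⁻) > E°(Cu²⁺/Cu), I₂/I⁻ serves as the cathode.
E°cell = +0.548 − (+0.337) = +0.211 V, with n = 2 electrons transferred.
Balancing gives I2(s) + Cu(s) → 2 I-(aq) + Cu2+(aq); hence Q = [I-(aq)]^2·[Cu2+(aq)] = 0.00101 (log Q = −2.997).
Applying E = E° − (RT ln10/nF)·log Q gives +0.211 − (0.071/2)(−2.997) = +0.317 V.

+0.317 V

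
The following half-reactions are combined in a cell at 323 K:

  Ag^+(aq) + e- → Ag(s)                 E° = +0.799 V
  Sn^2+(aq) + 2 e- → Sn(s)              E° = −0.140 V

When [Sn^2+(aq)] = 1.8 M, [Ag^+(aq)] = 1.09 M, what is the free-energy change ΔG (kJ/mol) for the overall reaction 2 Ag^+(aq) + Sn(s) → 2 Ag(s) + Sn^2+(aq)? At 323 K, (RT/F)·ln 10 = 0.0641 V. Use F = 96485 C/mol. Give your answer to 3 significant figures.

−180 kJ/mol

With Ag⁺/Ag reduced at the cathode, E°cell = +0.799 − (−0.140) = +0.939 V and n = 2.
Q = [Sn^2+(aq)] / [Ag^+(aq)]^2 = 1.52, so log Q = 0.180 and E = +0.939 − (0.0641/2)(0.180) = +0.9332 V.
Finally ΔG = −nFE = −(2)(96485 C/mol)(+0.9332 V) = −180 kJ/mol.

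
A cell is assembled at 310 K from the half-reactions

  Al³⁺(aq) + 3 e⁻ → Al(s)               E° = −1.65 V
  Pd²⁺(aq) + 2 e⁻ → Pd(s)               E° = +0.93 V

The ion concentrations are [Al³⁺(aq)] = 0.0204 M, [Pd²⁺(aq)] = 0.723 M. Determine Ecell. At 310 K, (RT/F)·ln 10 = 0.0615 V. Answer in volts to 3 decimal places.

+2.610 V

The Pd²⁺/Pd couple has the more positive E°, so it is the cathode; Al³⁺/Al is the anode.
The standard potential is +0.93 − (−1.65) = +2.58 V and the balanced reaction transfers n = 6 electrons.
The balanced reaction is 3 Pd²⁺(aq) + 2 Al(s) → 3 Pd(s) + 2 Al³⁺(aq), so Q = [Al³⁺(aq)]^2 / [Pd²⁺(aq)]^3 = 0.0011 and log Q = −2.958.
Applying E = E° − (RT ln10/nF)·log Q gives +2.58 − (0.0615/6)(−2.958) = +2.610 V.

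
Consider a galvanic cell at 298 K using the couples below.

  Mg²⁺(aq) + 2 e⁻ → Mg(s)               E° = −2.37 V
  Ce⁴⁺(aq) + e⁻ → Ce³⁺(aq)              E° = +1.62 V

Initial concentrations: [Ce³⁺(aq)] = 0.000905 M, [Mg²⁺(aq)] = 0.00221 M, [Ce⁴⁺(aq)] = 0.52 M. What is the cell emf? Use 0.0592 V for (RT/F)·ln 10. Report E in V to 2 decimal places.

+4.23 V

Ce⁴⁺/Ce³⁺ is reduced (cathode, E° = +1.62 V) and Mg²⁺/Mg is oxidized (anode).
E°cell = E°cat − E°an = +1.62 − (−2.37) = +3.99 V; n = 2.
Balancing gives 2 Ce⁴⁺(aq) + Mg(s) → 2 Ce³⁺(aq) + Mg²⁺(aq); hence Q = ([Ce³⁺(aq)]^2·[Mg²⁺(aq)]) / [Ce⁴⁺(aq)]^2 = 6.69×10^−9 (log Q = −8.174).
Applying E = E° − (RT ln10/nF)·log Q gives +3.99 − (0.0592/2)(−8.174) = +4.23 V.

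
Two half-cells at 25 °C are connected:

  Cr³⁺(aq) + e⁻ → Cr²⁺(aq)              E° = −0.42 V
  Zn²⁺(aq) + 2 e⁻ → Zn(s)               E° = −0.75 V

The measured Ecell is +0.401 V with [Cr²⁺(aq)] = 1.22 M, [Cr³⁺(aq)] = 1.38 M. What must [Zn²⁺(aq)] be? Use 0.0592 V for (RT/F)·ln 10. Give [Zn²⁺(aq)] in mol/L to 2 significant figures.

0.0051 M

The Cr³⁺/Cr²⁺ couple has the larger reduction potential, so it is the cathode: E°cell = −0.42 − (−0.75) = +0.33 V and n = 2.
From the Nernst equation, log Q = n(E° − E)/0.0592 = 2·(+0.33 − (+0.401))/0.0592 = −2.399.
Balancing electrons gives 2 Cr³⁺(aq) + Zn(s) → 2 Cr²⁺(aq) + Zn²⁺(aq); thus Q = ([Cr²⁺(aq)]^2·[Zn²⁺(aq)]) / [Cr³⁺(aq)]^2.
Isolating [Zn²⁺(aq)] in Q = 10^{−2.399} yields log [Zn²⁺(aq)] = −2.292, i.e. 0.0051 M.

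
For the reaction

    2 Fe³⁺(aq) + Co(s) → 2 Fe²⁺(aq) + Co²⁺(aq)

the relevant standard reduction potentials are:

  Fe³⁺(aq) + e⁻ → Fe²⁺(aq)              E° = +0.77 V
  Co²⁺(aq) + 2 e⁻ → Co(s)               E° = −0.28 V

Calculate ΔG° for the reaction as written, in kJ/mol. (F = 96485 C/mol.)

In the reaction as written Fe³⁺(aq) is reduced, so the Fe³⁺/Fe²⁺ couple is the cathode and Co²⁺/Co is the anode.
E°cell = +0.77 − (−0.28) = +1.05 V; balancing electrons gives n = 2.
ΔG° = −nFE°cell = −(2)(96485)(+1.05) J/mol = −203 kJ/mol.

−203 kJ/mol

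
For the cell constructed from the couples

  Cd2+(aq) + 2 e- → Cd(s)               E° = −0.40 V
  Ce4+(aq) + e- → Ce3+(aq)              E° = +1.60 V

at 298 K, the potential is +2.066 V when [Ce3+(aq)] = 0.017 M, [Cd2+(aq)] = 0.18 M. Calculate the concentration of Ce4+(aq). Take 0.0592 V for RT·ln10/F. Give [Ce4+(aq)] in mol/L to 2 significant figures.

Ce⁴⁺/Ce³⁺ is the cathode (higher E°); E°cell = +1.60 − (−0.40) = +2.00 V with n = 2.
Since E = E° − (0.0592/n)·log Q, log Q = n(E° − E)/0.0592 = −2.230.
The balanced reaction is 2 Ce4+(aq) + Cd(s) → 2 Ce3+(aq) + Cd2+(aq), so Q = ([Ce3+(aq)]^2·[Cd2+(aq)]) / [Ce4+(aq)]^2.
Substituting the known concentrations and solving, log [Ce4+(aq)] = −1.027 and [Ce4+(aq)] = 0.094 M.

0.094 M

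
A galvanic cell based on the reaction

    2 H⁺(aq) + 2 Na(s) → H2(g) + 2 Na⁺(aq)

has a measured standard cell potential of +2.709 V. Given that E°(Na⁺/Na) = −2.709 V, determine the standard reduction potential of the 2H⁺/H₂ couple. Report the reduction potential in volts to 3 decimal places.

+0.000 V

In the reaction as written the 2H⁺/H₂ couple is reduced (cathode) and Na⁺/Na is oxidized (anode), so E°cell = E°(2H⁺/H₂) − E°(Na⁺/Na).
E°(2H⁺/H₂) = E°cell + E°(anode) = +2.709 + (−2.709) = +0.000 V.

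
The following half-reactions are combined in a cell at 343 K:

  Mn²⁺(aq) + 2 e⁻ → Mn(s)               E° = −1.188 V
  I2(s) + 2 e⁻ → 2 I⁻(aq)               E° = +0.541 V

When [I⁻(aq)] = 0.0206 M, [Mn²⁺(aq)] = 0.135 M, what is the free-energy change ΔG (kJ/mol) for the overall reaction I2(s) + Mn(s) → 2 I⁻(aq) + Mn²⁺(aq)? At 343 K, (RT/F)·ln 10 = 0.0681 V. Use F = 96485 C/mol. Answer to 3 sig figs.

−362 kJ/mol

With I₂/I⁻ reduced at the cathode, E°cell = +0.541 − (−1.188) = +1.729 V and n = 2.
Here Q = [I⁻(aq)]^2·[Mn²⁺(aq)] = 5.73×10^−5 (log Q = −4.242), giving E = +1.729 − (0.0681/2)·(−4.242) = +1.8734 V.
Finally ΔG = −nFE = −(2)(96485 C/mol)(+1.8734 V) = −362 kJ/mol.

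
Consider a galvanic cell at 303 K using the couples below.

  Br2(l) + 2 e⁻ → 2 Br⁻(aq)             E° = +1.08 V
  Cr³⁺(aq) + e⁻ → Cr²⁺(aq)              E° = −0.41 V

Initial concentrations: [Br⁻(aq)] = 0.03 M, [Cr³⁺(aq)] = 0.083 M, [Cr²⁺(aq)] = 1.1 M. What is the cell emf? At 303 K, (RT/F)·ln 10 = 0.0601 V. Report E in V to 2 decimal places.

+1.65 V

Since E°(Br₂/Br⁻) > E°(Cr³⁺/Cr²⁺), Br₂/Br⁻ serves as the cathode.
E°cell = E°cat − E°an = +1.08 − (−0.41) = +1.49 V; n = 2.
Balancing gives Br2(l) + 2 Cr²⁺(aq) → 2 Br⁻(aq) + 2 Cr³⁺(aq); hence Q = ([Br⁻(aq)]^2·[Cr³⁺(aq)]^2) / [Cr²⁺(aq)]^2 = 5.12×10^−6 (log Q = −5.290).
E = E° − (0.0601/n)·log Q = +1.49 − (0.0601/2)(−5.290) = +1.65 V.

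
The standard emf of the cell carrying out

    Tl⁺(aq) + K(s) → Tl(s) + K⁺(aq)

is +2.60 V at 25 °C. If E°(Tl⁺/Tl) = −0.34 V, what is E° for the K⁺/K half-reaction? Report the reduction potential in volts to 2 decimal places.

−2.94 V

In the reaction as written the Tl⁺/Tl couple is reduced (cathode) and K⁺/K is oxidized (anode), so E°cell = E°(Tl⁺/Tl) − E°(K⁺/K).
E°(K⁺/K) = E°(cathode) − E°cell = −0.34 − (+2.60) = −2.94 V.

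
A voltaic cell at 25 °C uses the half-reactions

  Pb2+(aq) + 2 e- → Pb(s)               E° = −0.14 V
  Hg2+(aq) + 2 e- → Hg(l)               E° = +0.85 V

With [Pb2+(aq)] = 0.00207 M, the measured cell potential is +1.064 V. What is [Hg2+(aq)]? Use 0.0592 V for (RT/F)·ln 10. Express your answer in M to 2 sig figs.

0.65 M

With Hg²⁺/Hg at the cathode and Pb²⁺/Pb at the anode, E°cell = +0.85 − (−0.14) = +0.99 V (n = 2).
Rearranging E = E° − (0.0592/n)·log Q gives log Q = 2(+0.99 − (+1.064))/0.0592 = −2.500.
Balancing electrons gives Hg2+(aq) + Pb(s) → Hg(l) + Pb2+(aq); thus Q = [Pb2+(aq)] / [Hg2+(aq)].
Substituting the known concentrations and solving, log [Hg2+(aq)] = −0.184 and [Hg2+(aq)] = 0.65 M.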